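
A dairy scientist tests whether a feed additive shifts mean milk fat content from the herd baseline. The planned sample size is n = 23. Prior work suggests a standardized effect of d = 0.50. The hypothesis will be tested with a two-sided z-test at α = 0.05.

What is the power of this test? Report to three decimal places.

Power ≈ 0.669

Noncentrality parameter: δ = d·√n = 0.50 × √23 = 2.3979
Critical value for a two-sided test at α = 0.05: z_{α/2} = 1.960.
Power = Φ(δ − 1.960) + Φ(−δ − 1.960) = Φ(0.438) + Φ(-4.358) = 0.6693 + 0.0000 = 0.6693.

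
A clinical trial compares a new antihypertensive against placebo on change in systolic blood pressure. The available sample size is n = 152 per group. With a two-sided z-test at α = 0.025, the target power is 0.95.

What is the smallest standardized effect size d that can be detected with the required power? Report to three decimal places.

Required noncentrality: δ = z_{0.0125} + z_{0.05} = 2.241 + 1.645 = 3.886.
(Lower-tail contribution to power is negligible for δ > 0.)
δ = d·√(n/2) ⇒ d = δ/√(n/2) = 3.886/√(152/2) = 0.4458.

d ≈ 0.446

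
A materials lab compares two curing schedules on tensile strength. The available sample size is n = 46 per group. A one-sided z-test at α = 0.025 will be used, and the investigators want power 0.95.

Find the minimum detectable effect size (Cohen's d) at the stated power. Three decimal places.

d ≈ 0.752

Need Φ(δ − 1.960) = 0.95, so δ = 1.960 + 1.645 = 3.605.
δ = d·√(n/2) ⇒ d = δ/√(n/2) = 3.605/√(46/2) = 0.7517.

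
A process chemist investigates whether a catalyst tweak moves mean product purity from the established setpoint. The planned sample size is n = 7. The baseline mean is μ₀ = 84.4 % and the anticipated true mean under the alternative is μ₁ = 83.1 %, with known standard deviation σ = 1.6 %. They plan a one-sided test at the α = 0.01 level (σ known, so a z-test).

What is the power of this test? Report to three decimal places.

Power ≈ 0.430

Standardized effect: d = |μ₁ − μ₀| / σ = |83.1 − 84.4| / 1.6 = 0.8125
Noncentrality parameter: λ = d·√n = 0.8125 × √7 = 2.1497
Critical value for a one-sided test at α = 0.01: z_α = 2.326.
Power = Φ(λ − 2.326) = Φ(-0.177) = 0.4299.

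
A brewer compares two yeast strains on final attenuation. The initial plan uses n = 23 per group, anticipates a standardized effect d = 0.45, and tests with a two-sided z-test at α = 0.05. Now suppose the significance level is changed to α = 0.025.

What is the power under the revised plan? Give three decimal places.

Power ≈ 0.237

δ = d·√(n/2) = 0.45 × √(23/2) = 1.5260 (unchanged). New critical value: z_{0.0125} = 2.241.
Revised power = Φ(δ − 2.241) + Φ(−δ − 2.241) = Φ(-0.715) + Φ(-3.767) = 0.2372 + 0.0001 = 0.2373.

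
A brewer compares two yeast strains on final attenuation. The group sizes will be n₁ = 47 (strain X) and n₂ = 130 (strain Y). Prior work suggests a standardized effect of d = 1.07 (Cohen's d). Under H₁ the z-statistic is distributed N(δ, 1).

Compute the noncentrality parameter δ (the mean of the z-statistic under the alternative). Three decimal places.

The noncentrality parameter scales effect size by the design's sample-size factor: δ = d / √(1/n₁ + 1/n₂) = 1.07 / √(1/47 + 1/130) = 6.2866

δ ≈ 6.287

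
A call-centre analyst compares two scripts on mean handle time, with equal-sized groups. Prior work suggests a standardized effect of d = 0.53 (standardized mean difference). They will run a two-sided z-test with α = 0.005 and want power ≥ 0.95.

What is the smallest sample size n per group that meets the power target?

n = 142 per group

For power 0.95 need Φ(δ − z_{0.0025}) = 0.95, so δ = z_{0.0025} + z_{0.05} = 2.807 + 1.645 = 4.452.
(For δ > 0 the lower-tail rejection region contributes negligibly to power, so the one-term inversion is standard.)
δ = d·√(n/2) ⇒ n = 2(δ/d)² = 2 × (4.452 / 0.53)² = 141.11.
Round up to the next whole unit.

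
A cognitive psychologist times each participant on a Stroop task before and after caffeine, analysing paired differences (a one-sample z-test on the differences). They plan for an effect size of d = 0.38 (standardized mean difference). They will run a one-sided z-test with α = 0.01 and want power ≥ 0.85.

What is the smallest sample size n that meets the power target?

n = 79

For power 0.85 need Φ(δ − z_{0.01}) = 0.85, so δ = z_{0.01} + z_{0.15} = 2.326 + 1.036 = 3.363.
δ = d·√n ⇒ n = (δ/d)² = (3.363 / 0.38)² = 78.31.
Round up to the next whole unit.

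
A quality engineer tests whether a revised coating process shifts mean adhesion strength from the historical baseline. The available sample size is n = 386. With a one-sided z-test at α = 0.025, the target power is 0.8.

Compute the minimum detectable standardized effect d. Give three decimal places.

Need Φ(δ − 1.960) = 0.8, so δ = 1.960 + 0.842 = 2.802.
δ = d·√n ⇒ d = δ/√n = 2.802/√386 = 0.1426.

d ≈ 0.143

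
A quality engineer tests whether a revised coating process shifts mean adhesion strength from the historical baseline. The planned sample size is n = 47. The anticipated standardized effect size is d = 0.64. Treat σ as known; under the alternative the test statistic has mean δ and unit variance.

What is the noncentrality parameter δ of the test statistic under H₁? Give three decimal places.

δ ≈ 4.388

δ = d·√n = 0.64 × √47 = 4.3876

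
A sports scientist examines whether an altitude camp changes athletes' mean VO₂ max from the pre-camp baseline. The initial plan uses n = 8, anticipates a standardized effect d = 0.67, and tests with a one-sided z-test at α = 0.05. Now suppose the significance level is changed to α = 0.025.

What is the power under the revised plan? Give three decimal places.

δ = d·√n = 0.67 × √8 = 1.8950 (unchanged). New critical value: z_{0.025} = 1.960.
Revised power = Φ(δ − 1.960) = Φ(-0.065) = 0.4741.

Power ≈ 0.474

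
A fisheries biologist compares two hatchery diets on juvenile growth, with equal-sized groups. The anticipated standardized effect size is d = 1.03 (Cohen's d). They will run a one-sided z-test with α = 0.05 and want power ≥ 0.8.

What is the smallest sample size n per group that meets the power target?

n = 12 per group

For power 0.8 need Φ(δ − z_{0.05}) = 0.8, so δ = z_{0.05} + z_{0.20} = 1.645 + 0.842 = 2.486.
δ = d·√(n/2) ⇒ n = 2(δ/d)² = 2 × (2.486 / 1.03)² = 11.66.
Rounding up, n = 12 per group.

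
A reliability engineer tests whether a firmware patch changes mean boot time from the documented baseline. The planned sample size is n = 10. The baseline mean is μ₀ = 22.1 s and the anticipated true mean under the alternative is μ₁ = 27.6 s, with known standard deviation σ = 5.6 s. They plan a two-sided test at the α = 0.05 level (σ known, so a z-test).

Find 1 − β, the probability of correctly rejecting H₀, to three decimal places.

Standardized effect: d = |μ₁ − μ₀| / σ = |27.6 − 22.1| / 5.6 = 0.9821
Noncentrality parameter: λ = d·√n = 0.9821 × √10 = 3.1058
Critical value for a two-sided test at α = 0.05: z_{α/2} = 1.960.
Power = Φ(λ − 1.960) + Φ(−λ − 1.960) = Φ(1.146) + Φ(-5.066) = 0.8741 + 0.0000 = 0.8741.

Power ≈ 0.874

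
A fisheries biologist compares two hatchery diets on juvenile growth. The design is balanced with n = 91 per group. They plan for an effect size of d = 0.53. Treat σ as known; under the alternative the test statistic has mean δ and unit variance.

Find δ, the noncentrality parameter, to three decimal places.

δ ≈ 3.575

The noncentrality parameter scales effect size by the design's sample-size factor: δ = d·√(n/2) = 0.53 × √(91/2) = 3.5750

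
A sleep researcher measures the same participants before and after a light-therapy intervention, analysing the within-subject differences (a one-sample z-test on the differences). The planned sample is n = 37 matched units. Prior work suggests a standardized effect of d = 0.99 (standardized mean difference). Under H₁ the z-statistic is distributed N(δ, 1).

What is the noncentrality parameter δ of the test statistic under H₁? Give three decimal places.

The noncentrality parameter scales effect size by the design's sample-size factor: δ = d·√n = 0.99 × √37 = 6.0219

δ ≈ 6.022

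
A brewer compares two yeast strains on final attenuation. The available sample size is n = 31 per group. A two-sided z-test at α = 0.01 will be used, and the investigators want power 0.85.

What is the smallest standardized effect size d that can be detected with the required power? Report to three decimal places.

Need Φ(δ − 2.576) = 0.85, so δ = 2.576 + 1.036 = 3.612.
(Lower-tail contribution to power is negligible for δ > 0.)
δ = d·√(n/2) ⇒ d = δ/√(n/2) = 3.612/√(31/2) = 0.9175.

d ≈ 0.918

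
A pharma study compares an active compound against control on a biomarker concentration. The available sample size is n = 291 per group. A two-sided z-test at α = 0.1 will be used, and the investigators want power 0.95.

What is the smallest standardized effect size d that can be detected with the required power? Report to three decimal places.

Need Φ(δ − 1.645) = 0.95, so δ = 1.645 + 1.645 = 3.290.
(The second rejection-region term Φ(−δ − z_{α/2}) is negligible and dropped.)
δ = d·√(n/2) ⇒ d = δ/√(n/2) = 3.290/√(291/2) = 0.2727.

d ≈ 0.273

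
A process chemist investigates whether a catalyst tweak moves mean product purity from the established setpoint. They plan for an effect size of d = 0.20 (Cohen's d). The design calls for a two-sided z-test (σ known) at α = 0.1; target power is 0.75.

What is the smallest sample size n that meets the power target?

n = 135

For power 0.75 need Φ(δ − z_{0.05}) = 0.75, so δ = z_{0.05} + z_{0.25} = 1.645 + 0.674 = 2.319.
(The Φ(−δ − z_{α/2}) term is vanishingly small for δ > 0 and is dropped in the standard sample-size formula.)
δ = d·√n ⇒ n = (δ/d)² = (2.319 / 0.20)² = 134.48.
Rounding up, n = 135.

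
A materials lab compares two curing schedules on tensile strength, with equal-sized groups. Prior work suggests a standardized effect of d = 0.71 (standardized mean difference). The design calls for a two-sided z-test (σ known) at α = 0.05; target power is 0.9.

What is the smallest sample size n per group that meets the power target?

For power 0.9 need Φ(δ − z_{0.025}) = 0.9, so δ = z_{0.025} + z_{0.10} = 1.960 + 1.282 = 3.242.
(For δ > 0 the lower-tail rejection region contributes negligibly to power, so the one-term inversion is standard.)
δ = d·√(n/2) ⇒ n = 2(δ/d)² = 2 × (3.242 / 0.71)² = 41.69.
Round up to the next whole unit.

n = 42 per group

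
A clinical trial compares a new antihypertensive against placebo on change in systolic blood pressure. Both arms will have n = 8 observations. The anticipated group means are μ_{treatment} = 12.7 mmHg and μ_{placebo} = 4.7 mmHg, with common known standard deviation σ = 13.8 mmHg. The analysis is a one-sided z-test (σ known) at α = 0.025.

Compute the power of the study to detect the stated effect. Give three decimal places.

Standardized effect: d = |μ_{treatment} − μ_{placebo}| / σ = |12.7 − 4.7| / 13.8 = 0.5797
Noncentrality parameter: δ = d·√(n/2) = 0.5797 × √(8/2) = 1.1594
One-sided α = 0.025 → critical value z_{0.025} = 1.960.
Power = Φ(δ − 1.960) = Φ(-0.801) = 0.2117.

Power ≈ 0.212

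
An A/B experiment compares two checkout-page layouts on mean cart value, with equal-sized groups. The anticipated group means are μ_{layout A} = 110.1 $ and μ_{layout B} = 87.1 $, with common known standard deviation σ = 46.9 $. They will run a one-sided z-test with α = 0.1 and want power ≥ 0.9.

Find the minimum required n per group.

Standardized effect: d = |μ_{layout A} − μ_{layout B}| / σ = |110.1 − 87.1| / 46.9 = 0.4904
Set Φ(δ − 1.282) = 0.9; then δ − 1.282 = Φ⁻¹(0.9) = 1.282, giving δ = 2.563.
δ = d·√(n/2) ⇒ n = 2(δ/d)² = 2 × (2.563 / 0.4904)² = 54.63.
Round up to the next whole unit.

n = 55 per group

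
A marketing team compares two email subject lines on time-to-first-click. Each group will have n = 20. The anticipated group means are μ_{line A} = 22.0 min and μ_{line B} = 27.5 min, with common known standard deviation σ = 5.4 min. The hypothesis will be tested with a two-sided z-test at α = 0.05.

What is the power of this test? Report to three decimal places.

Power ≈ 0.896

Standardized effect: d = |μ_{line A} − μ_{line B}| / σ = |22.0 − 27.5| / 5.4 = 1.0185
Noncentrality parameter: δ = d·√(n/2) = 1.0185 × √(20/2) = 3.2208
Two-sided α = 0.05 → critical value z_{0.025} = 1.960.
Power = Φ(δ − 1.960) + Φ(−δ − 1.960) = Φ(1.261) + Φ(-5.181) = 0.8963 + 0.0000 = 0.8963.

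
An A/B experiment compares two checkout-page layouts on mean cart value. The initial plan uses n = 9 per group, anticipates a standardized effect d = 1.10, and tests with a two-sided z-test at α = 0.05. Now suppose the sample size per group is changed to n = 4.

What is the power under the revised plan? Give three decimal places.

Power ≈ 0.343

With n = 4 per group: δ = d·√(n/2) = 1.10 × √(4/2) = 1.5556. Critical value z_{0.025} = 1.960.
Revised power = Φ(δ − 1.960) + Φ(−δ − 1.960) = Φ(-0.404) + Φ(-3.516) = 0.3430 + 0.0002 = 0.3432.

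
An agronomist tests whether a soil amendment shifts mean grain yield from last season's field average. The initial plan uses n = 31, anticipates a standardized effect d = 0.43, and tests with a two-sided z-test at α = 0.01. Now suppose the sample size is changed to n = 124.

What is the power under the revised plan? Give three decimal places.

With n = 124: δ = d·√n = 0.43 × √124 = 4.7883. Critical value z_{0.005} = 2.576.
Revised power = Φ(δ − 2.576) + Φ(−δ − 2.576) = Φ(2.212) + Φ(-7.364) = 0.9865 + 0.0000 = 0.9865.

Power ≈ 0.987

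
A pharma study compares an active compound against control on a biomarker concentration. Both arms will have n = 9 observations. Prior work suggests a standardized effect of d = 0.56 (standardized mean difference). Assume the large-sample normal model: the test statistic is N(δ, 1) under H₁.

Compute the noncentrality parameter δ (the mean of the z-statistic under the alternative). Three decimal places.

δ ≈ 1.188

δ = d·√(n/2) = 0.56 × √(9/2) = 1.1879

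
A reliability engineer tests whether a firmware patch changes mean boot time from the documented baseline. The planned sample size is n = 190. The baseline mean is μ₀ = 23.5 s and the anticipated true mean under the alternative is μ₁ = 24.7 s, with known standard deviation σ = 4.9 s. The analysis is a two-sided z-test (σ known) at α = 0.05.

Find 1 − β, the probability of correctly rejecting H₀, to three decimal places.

Standardized effect: d = |μ₁ − μ₀| / σ = |24.7 − 23.5| / 4.9 = 0.2449
Noncentrality parameter: δ = d·√n = 0.2449 × √190 = 3.3757
Critical value for a two-sided test at α = 0.05: z_{α/2} = 1.960.
Power = Φ(δ − 1.960) + Φ(−δ − 1.960) = Φ(1.416) + Φ(-5.336) = 0.9216 + 0.0000 = 0.9216.

Power ≈ 0.922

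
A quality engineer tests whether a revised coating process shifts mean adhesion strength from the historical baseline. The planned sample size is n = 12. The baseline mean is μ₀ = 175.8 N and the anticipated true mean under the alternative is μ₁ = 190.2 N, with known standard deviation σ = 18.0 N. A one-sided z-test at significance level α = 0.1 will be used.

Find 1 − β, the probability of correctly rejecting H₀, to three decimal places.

Power ≈ 0.932

Standardized effect: d = |μ₁ − μ₀| / σ = |190.2 − 175.8| / 18.0 = 0.8000
Noncentrality parameter: δ = d·√n = 0.8000 × √12 = 2.7713
Critical value for a one-sided test at α = 0.1: z_α = 1.282.
Power = P(Z > 1.282 − δ) = Φ(1.490) = 0.9319.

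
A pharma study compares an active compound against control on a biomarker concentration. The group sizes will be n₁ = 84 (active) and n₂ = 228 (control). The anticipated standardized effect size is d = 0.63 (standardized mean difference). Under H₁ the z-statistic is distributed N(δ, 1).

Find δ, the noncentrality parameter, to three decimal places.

δ ≈ 4.936

δ = d / √(1/n₁ + 1/n₂) = 0.63 / √(1/84 + 1/228) = 4.9359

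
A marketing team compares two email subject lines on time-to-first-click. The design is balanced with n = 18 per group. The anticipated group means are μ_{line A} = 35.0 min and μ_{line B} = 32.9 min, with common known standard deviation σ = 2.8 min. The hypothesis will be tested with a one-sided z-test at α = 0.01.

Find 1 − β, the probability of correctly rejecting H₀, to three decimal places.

Power ≈ 0.470

Standardized effect: d = |μ_{line A} − μ_{line B}| / σ = |35.0 − 32.9| / 2.8 = 0.7500
Noncentrality parameter: δ = d·√(n/2) = 0.7500 × √(18/2) = 2.2500
Critical value for a one-sided test at α = 0.01: z_α = 2.326.
Power = P(Z > 2.326 − δ) = Φ(-0.076) = 0.4696.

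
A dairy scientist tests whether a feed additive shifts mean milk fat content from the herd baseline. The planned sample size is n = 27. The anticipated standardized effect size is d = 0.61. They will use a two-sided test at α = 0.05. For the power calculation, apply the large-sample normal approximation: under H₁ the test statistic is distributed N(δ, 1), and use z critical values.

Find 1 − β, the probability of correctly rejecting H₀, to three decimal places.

Power ≈ 0.887

Noncentrality parameter: δ = d·√n = 0.61 × √27 = 3.1697
Critical value for a two-sided test at α = 0.05: z_{α/2} = 1.960.
Power = Φ(δ − 1.960) + Φ(−δ − 1.960) = Φ(1.210) + Φ(-5.130) = 0.8868 + 0.0000 = 0.8868.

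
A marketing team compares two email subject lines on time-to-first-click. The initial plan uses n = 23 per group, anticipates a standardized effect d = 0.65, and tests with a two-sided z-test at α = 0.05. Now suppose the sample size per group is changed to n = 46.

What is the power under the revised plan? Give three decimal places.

Power ≈ 0.876

With n = 46 per group: δ = d·√(n/2) = 0.65 × √(46/2) = 3.1173. Critical value z_{0.025} = 1.960.
Revised power = Φ(δ − 1.960) + Φ(−δ − 1.960) = Φ(1.157) + Φ(-5.077) = 0.8764 + 0.0000 = 0.8764.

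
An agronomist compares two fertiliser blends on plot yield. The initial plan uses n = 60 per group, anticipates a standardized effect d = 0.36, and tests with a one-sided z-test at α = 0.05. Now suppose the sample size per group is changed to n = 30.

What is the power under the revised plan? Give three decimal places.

Power ≈ 0.401

With n = 30 per group: δ = d·√(n/2) = 0.36 × √(30/2) = 1.3943. Critical value z_{0.05} = 1.645.
Revised power = P(Z > 1.645 − δ) = Φ(-0.251) = 0.4011.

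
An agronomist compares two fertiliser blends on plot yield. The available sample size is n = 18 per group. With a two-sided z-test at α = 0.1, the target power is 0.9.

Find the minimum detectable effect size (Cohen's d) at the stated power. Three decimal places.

Required noncentrality: δ = z_{0.05} + z_{0.10} = 1.645 + 1.282 = 2.926.
(The second rejection-region term Φ(−δ − z_{α/2}) is negligible and dropped.)
δ = d·√(n/2) ⇒ d = δ/√(n/2) = 2.926/√(18/2) = 0.9755.

d ≈ 0.975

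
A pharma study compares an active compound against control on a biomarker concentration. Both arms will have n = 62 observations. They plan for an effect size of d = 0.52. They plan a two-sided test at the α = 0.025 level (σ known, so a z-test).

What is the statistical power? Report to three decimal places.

Noncentrality parameter: δ = d·√(n/2) = 0.52 × √(62/2) = 2.8952
Two-sided α = 0.025 → critical value z_{0.0125} = 2.241.
Power = Φ(δ − 2.241) + Φ(−δ − 2.241) = Φ(0.654) + Φ(-5.137) = 0.7434 + 0.0000 = 0.7434.

Power ≈ 0.743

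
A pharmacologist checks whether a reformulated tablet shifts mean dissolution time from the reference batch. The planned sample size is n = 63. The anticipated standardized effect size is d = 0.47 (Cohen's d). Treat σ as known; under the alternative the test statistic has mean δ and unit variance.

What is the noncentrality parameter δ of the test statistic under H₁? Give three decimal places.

δ = d·√n = 0.47 × √63 = 3.7305

δ ≈ 3.731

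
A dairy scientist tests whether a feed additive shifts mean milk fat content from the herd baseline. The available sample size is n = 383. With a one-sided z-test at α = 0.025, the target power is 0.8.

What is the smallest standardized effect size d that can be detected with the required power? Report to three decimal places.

d ≈ 0.143

Required noncentrality: δ = z_{0.025} + z_{0.20} = 1.960 + 0.842 = 2.802.
δ = d·√n ⇒ d = δ/√n = 2.802/√383 = 0.1432.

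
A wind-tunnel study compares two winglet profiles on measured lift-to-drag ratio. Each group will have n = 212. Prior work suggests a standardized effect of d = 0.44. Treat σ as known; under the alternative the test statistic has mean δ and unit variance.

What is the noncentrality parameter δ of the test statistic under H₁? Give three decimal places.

δ ≈ 4.530

δ = d·√(n/2) = 0.44 × √(212/2) = 4.5301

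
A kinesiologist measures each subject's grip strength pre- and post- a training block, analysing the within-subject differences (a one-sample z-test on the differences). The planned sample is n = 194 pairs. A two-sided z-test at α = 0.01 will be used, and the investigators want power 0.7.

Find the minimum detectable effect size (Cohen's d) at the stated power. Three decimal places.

d ≈ 0.223

Required noncentrality: δ = z_{0.005} + z_{0.30} = 2.576 + 0.524 = 3.100.
(The second rejection-region term Φ(−δ − z_{α/2}) is negligible and dropped.)
δ = d·√n ⇒ d = δ/√n = 3.100/√194 = 0.2226.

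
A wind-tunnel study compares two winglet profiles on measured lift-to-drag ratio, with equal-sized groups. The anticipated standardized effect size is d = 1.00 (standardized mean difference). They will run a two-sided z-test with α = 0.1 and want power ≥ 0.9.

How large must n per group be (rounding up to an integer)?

n = 18 per group

For power 0.9 need Φ(δ − z_{0.05}) = 0.9, so δ = z_{0.05} + z_{0.10} = 1.645 + 1.282 = 2.926.
(The Φ(−δ − z_{α/2}) term is vanishingly small for δ > 0 and is dropped in the standard sample-size formula.)
δ = d·√(n/2) ⇒ n = 2(δ/d)² = 2 × (2.926 / 1.00)² = 17.13.
Round up to the next whole unit.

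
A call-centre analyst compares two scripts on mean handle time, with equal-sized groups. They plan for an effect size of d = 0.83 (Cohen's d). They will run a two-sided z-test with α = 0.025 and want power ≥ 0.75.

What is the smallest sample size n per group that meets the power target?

Set Φ(δ − 2.241) = 0.75; then δ − 2.241 = Φ⁻¹(0.75) = 0.674, giving δ = 2.916.
(Ignoring the negligible lower-tail rejection probability gives the usual closed-form inversion.)
δ = d·√(n/2) ⇒ n = 2(δ/d)² = 2 × (2.916 / 0.83)² = 24.68.
Round up to the next whole unit.

n = 25 per group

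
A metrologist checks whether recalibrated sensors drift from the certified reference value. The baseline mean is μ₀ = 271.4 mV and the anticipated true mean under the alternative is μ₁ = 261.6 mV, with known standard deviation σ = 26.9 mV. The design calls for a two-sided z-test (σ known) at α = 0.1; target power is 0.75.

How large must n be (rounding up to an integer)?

n = 41

Standardized effect: d = |μ₁ − μ₀| / σ = |261.6 − 271.4| / 26.9 = 0.3643
Set Φ(δ − 1.645) = 0.75; then δ − 1.645 = Φ⁻¹(0.75) = 0.674, giving δ = 2.319.
(Ignoring the negligible lower-tail rejection probability gives the usual closed-form inversion.)
δ = d·√n ⇒ n = (δ/d)² = (2.319 / 0.3643)² = 40.53.
Round up to the next whole unit.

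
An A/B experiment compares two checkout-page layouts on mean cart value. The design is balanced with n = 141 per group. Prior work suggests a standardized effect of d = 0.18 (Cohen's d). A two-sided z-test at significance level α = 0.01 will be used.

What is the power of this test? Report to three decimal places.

Power ≈ 0.144

Noncentrality parameter: δ = d·√(n/2) = 0.18 × √(141/2) = 1.5114
Two-sided α = 0.01 → critical value z_{0.005} = 2.576.
Power = Φ(δ − 2.576) + Φ(−δ − 2.576) = Φ(-1.064) + Φ(-4.087) = 0.1436 + 0.0000 = 0.1436.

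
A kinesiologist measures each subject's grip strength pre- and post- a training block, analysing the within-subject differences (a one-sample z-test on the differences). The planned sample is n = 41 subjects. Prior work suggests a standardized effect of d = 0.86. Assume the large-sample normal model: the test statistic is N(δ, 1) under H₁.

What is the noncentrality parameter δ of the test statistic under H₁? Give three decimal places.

δ ≈ 5.507

The noncentrality parameter scales effect size by the design's sample-size factor: δ = d·√n = 0.86 × √41 = 5.5067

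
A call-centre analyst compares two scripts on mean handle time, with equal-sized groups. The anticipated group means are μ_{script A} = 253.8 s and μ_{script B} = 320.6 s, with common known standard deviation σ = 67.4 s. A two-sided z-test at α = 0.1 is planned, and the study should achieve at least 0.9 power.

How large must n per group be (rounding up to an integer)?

Standardized effect: d = |μ_{script A} − μ_{script B}| / σ = |253.8 − 320.6| / 67.4 = 0.9911
Set Φ(δ − 1.645) = 0.9; then δ − 1.645 = Φ⁻¹(0.9) = 1.282, giving δ = 2.926.
(The Φ(−δ − z_{α/2}) term is vanishingly small for δ > 0 and is dropped in the standard sample-size formula.)
δ = d·√(n/2) ⇒ n = 2(δ/d)² = 2 × (2.926 / 0.9911)² = 17.44.
Rounding up, n = 18 per group.

n = 18 per group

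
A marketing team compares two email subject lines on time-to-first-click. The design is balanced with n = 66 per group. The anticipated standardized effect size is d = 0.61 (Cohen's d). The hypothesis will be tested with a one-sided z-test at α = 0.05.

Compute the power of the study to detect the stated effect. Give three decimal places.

Power ≈ 0.969

Noncentrality parameter: δ = d·√(n/2) = 0.61 × √(66/2) = 3.5042
One-sided α = 0.05 → critical value z_{0.05} = 1.645.
Power = Φ(δ − 1.645) = Φ(1.859) = 0.9685.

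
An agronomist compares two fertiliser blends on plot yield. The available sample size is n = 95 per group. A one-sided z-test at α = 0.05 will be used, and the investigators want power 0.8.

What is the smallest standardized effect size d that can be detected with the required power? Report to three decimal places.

d ≈ 0.361

Need Φ(δ − 1.645) = 0.8, so δ = 1.645 + 0.842 = 2.486.
δ = d·√(n/2) ⇒ d = δ/√(n/2) = 2.486/√(95/2) = 0.3608.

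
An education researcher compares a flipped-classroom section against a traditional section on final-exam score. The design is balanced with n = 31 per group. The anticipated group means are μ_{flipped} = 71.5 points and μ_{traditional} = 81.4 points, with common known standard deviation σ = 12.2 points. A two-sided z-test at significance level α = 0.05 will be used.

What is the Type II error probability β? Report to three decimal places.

β ≈ 0.108

Standardized effect: d = |μ_{flipped} − μ_{traditional}| / σ = |71.5 − 81.4| / 12.2 = 0.8115
Noncentrality parameter: δ = d·√(n/2) = 0.8115 × √(31/2) = 3.1948
Critical value for a two-sided test at α = 0.05: z_{α/2} = 1.960.
Power = Φ(δ − 1.960) + Φ(−δ − 1.960) = Φ(1.235) + Φ(-5.155) = 0.8916 + 0.0000 = 0.8916.
Type II error: β = 1 − power = 1 − 0.8916 = 0.1084.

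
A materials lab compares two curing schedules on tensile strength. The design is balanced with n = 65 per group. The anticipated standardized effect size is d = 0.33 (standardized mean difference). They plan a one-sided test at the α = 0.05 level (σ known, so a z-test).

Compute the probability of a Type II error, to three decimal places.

Noncentrality parameter: λ = d·√(n/2) = 0.33 × √(65/2) = 1.8813
Critical value for a one-sided test at α = 0.05: z_α = 1.645.
Power = P(Z > 1.645 − λ) = Φ(0.236) = 0.5935.
Type II error: β = 1 − power = 1 − 0.5935 = 0.4065.

β ≈ 0.407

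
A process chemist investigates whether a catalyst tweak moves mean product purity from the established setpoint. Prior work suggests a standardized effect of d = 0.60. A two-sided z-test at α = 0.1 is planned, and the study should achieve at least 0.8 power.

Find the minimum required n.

n = 18

Set Φ(δ − 1.645) = 0.8; then δ − 1.645 = Φ⁻¹(0.8) = 0.842, giving δ = 2.486.
(For δ > 0 the lower-tail rejection region contributes negligibly to power, so the one-term inversion is standard.)
δ = d·√n ⇒ n = (δ/d)² = (2.486 / 0.60)² = 17.17.
Round up to the next whole unit.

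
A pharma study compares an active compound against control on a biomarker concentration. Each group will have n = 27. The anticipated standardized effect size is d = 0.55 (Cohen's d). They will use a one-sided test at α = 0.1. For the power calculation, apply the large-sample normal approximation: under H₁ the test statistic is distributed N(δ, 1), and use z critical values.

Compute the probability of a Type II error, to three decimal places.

Noncentrality parameter: δ = d·√(n/2) = 0.55 × √(27/2) = 2.0208
One-sided α = 0.1 → critical value z_{0.1} = 1.282.
Power = Φ(δ − 1.282) = Φ(0.739) = 0.7701.
Type II error: β = 1 − power = 1 − 0.7701 = 0.2299.

β ≈ 0.230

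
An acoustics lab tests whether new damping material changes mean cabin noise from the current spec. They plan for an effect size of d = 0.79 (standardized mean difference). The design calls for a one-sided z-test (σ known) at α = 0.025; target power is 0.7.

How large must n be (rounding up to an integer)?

n = 10

For power 0.7 need Φ(δ − z_{0.025}) = 0.7, so δ = z_{0.025} + z_{0.30} = 1.960 + 0.524 = 2.484.
δ = d·√n ⇒ n = (δ/d)² = (2.484 / 0.79)² = 9.89.
Round up to the next whole unit.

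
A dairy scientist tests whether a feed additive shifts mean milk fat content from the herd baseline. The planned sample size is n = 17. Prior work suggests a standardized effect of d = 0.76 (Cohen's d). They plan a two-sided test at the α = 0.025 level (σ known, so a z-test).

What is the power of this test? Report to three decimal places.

Noncentrality parameter: δ = d·√n = 0.76 × √17 = 3.1336
Critical value for a two-sided test at α = 0.025: z_{α/2} = 2.241.
Power = Φ(δ − 2.241) + Φ(−δ − 2.241) = Φ(0.892) + Φ(-5.375) = 0.8138 + 0.0000 = 0.8138.

Power ≈ 0.814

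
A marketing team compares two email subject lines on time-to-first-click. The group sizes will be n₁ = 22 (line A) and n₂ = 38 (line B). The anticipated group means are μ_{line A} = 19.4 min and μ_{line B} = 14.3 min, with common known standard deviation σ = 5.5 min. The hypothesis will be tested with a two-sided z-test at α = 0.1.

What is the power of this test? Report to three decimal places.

Standardized effect: d = |μ_{line A} − μ_{line B}| / σ = |19.4 − 14.3| / 5.5 = 0.9273
Noncentrality parameter: δ = d / √(1/n₁ + 1/n₂) = 0.9273 / √(1/22 + 1/38) = 3.4613
Critical value for a two-sided test at α = 0.1: z_{α/2} = 1.645.
Power = Φ(δ − 1.645) + Φ(−δ − 1.645) = Φ(1.816) + Φ(-5.106) = 0.9653 + 0.0000 = 0.9653.

Power ≈ 0.965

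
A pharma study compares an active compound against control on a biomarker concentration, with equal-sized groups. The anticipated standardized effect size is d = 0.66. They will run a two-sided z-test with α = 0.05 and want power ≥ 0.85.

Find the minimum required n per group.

For power 0.85 need Φ(δ − z_{0.025}) = 0.85, so δ = z_{0.025} + z_{0.15} = 1.960 + 1.036 = 2.996.
(For δ > 0 the lower-tail rejection region contributes negligibly to power, so the one-term inversion is standard.)
δ = d·√(n/2) ⇒ n = 2(δ/d)² = 2 × (2.996 / 0.66)² = 41.22.
Rounding up, n = 42 per group.

n = 42 per group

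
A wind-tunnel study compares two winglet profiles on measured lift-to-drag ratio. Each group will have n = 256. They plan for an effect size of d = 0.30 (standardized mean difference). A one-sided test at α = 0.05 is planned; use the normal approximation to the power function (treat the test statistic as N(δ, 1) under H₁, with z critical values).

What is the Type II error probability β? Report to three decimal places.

Noncentrality parameter: δ = d·√(n/2) = 0.30 × √(256/2) = 3.3941
One-sided α = 0.05 → critical value z_{0.05} = 1.645.
Power = Φ(δ − 1.645) = Φ(1.749) = 0.9599.
Type II error: β = 1 − power = 1 − 0.9599 = 0.0401.

β ≈ 0.040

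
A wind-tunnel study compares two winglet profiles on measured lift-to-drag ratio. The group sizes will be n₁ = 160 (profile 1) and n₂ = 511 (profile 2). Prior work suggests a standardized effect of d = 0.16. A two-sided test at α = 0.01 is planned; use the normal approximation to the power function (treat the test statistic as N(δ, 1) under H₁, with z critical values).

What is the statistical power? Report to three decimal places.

Power ≈ 0.209

Noncentrality parameter: δ = d / √(1/n₁ + 1/n₂) = 0.16 / √(1/160 + 1/511) = 1.7662
Two-sided α = 0.01 → critical value z_{0.005} = 2.576.
Power = Φ(δ − 2.576) + Φ(−δ − 2.576) = Φ(-0.810) + Φ(-4.342) = 0.2091 + 0.0000 = 0.2091.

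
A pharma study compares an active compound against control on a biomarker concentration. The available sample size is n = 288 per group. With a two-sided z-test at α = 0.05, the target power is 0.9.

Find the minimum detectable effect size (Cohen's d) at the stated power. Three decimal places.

d ≈ 0.270

Need Φ(δ − 1.960) = 0.9, so δ = 1.960 + 1.282 = 3.242.
(Lower-tail contribution to power is negligible for δ > 0.)
δ = d·√(n/2) ⇒ d = δ/√(n/2) = 3.242/√(288/2) = 0.2701.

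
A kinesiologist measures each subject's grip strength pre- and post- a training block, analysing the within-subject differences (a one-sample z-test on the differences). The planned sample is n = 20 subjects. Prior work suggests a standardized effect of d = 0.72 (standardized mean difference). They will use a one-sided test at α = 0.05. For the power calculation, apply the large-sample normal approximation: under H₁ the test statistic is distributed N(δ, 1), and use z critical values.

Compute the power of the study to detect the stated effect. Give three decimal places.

Noncentrality parameter: δ = d·√n = 0.72 × √20 = 3.2199
One-sided α = 0.05 → critical value z_{0.05} = 1.645.
Power = P(Z > 1.645 − δ) = Φ(1.575) = 0.9424.

Power ≈ 0.942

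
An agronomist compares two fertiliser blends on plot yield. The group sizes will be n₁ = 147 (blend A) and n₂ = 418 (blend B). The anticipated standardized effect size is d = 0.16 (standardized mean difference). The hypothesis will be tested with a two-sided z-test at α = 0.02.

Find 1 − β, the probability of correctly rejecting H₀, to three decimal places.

Noncentrality parameter: δ = d / √(1/n₁ + 1/n₂) = 0.16 / √(1/147 + 1/418) = 1.6686
Two-sided α = 0.02 → critical value z_{0.01} = 2.326.
Power = Φ(δ − 2.326) + Φ(−δ − 2.326) = Φ(-0.658) + Φ(-3.995) = 0.2553 + 0.0000 = 0.2554.

Power ≈ 0.255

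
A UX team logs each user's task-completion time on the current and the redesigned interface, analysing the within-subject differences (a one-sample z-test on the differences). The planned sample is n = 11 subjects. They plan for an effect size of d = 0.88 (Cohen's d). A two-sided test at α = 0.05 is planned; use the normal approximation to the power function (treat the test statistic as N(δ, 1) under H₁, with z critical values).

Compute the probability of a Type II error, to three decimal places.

Noncentrality parameter: δ = d·√n = 0.88 × √11 = 2.9186
Critical value for a two-sided test at α = 0.05: z_{α/2} = 1.960.
Power = Φ(δ − 1.960) + Φ(−δ − 1.960) = Φ(0.959) + Φ(-4.879) = 0.8311 + 0.0000 = 0.8311.
Type II error: β = 1 − power = 1 − 0.8311 = 0.1689.

β ≈ 0.169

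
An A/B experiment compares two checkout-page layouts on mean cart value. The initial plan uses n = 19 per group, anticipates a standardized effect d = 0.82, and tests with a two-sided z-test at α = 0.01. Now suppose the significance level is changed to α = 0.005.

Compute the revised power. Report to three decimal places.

δ = d·√(n/2) = 0.82 × √(19/2) = 2.5274 (unchanged). New critical value: z_{0.0025} = 2.807.
Revised power = Φ(δ − 2.807) + Φ(−δ − 2.807) = Φ(-0.280) + Φ(-5.334) = 0.3899 + 0.0000 = 0.3899.

Power ≈ 0.390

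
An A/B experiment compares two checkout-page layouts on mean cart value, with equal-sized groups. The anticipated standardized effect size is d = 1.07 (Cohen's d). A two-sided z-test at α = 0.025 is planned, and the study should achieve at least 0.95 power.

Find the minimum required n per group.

n = 27 per group

For power 0.95 need Φ(δ − z_{0.0125}) = 0.95, so δ = z_{0.0125} + z_{0.05} = 2.241 + 1.645 = 3.886.
(Ignoring the negligible lower-tail rejection probability gives the usual closed-form inversion.)
δ = d·√(n/2) ⇒ n = 2(δ/d)² = 2 × (3.886 / 1.07)² = 26.38.
Round up to the next whole unit.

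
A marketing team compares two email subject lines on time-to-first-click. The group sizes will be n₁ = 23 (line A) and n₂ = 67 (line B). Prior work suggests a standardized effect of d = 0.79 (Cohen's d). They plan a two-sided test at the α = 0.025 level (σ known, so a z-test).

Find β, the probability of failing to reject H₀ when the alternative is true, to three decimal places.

Noncentrality parameter: δ = d / √(1/n₁ + 1/n₂) = 0.79 / √(1/23 + 1/67) = 3.2689
Critical value for a two-sided test at α = 0.025: z_{α/2} = 2.241.
Power = Φ(δ − 2.241) + Φ(−δ − 2.241) = Φ(1.028) + Φ(-5.510) = 0.8479 + 0.0000 = 0.8479.
Type II error: β = 1 − power = 1 − 0.8479 = 0.1521.

β ≈ 0.152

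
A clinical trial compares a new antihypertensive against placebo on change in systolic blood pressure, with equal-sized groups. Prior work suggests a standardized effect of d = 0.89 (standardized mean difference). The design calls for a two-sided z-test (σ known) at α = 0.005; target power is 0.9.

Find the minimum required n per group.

n = 43 per group

For power 0.9 need Φ(δ − z_{0.0025}) = 0.9, so δ = z_{0.0025} + z_{0.10} = 2.807 + 1.282 = 4.089.
(The Φ(−δ − z_{α/2}) term is vanishingly small for δ > 0 and is dropped in the standard sample-size formula.)
δ = d·√(n/2) ⇒ n = 2(δ/d)² = 2 × (4.089 / 0.89)² = 42.21.
Round up to the next whole unit.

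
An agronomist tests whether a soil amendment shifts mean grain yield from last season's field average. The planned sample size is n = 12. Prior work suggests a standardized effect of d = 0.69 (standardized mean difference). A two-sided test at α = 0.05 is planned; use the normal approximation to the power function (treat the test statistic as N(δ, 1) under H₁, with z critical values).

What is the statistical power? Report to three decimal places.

Power ≈ 0.667

Noncentrality parameter: δ = d·√n = 0.69 × √12 = 2.3902
Two-sided α = 0.05 → critical value z_{0.025} = 1.960.
Power = Φ(δ − 1.960) + Φ(−δ − 1.960) = Φ(0.430) + Φ(-4.350) = 0.6665 + 0.0000 = 0.6665.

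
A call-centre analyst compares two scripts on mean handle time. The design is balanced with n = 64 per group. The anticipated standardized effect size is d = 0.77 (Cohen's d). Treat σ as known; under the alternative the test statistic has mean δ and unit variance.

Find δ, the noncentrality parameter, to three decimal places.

δ ≈ 4.356

δ = d·√(n/2) = 0.77 × √(64/2) = 4.3558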